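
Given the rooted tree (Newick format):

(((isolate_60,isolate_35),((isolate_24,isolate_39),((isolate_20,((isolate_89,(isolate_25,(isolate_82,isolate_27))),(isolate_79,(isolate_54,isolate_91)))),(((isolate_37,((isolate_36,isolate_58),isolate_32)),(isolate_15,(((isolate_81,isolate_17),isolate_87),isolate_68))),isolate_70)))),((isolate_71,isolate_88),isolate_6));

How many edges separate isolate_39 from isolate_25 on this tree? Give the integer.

The MRCA of isolate_39 and isolate_25 is the node subtending ((isolate_24,isolate_39),((isolate_20,((isolate_89,(isolate_25,(isolate_82,isolate_27))),(isolate_79,(isolate_54,isolate_91)))),(((isolate_37,((isolate_36,isolate_58),isolate_32)),(isolate_15,(((isolate_81,isolate_17),isolate_87),isolate_68))),isolate_70))).
From isolate_39 up to that node: 2 branches. From isolate_25 up to the same node: 6 branches. Total: 2 + 6 = 8.

8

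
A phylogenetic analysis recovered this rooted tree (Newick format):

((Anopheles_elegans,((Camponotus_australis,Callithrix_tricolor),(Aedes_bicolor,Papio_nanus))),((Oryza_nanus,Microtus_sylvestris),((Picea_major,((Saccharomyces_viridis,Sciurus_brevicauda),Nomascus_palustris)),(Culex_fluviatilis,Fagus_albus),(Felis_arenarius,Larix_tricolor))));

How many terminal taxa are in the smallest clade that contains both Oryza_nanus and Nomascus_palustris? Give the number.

The MRCA of Oryza_nanus and Nomascus_palustris is the node subtending ((Oryza_nanus,Microtus_sylvestris),((Picea_major,((Saccharomyces_viridis,Sciurus_brevicauda),Nomascus_palustris)),(Culex_fluviatilis,Fagus_albus),(Felis_arenarius,Larix_tricolor))).
That clade contains 10 terminal taxa: Culex_fluviatilis, Fagus_albus, Felis_arenarius, Larix_tricolor, Microtus_sylvestris, Nomascus_palustris, Oryza_nanus, Picea_major, Saccharomyces_viridis, Sciurus_brevicauda.

10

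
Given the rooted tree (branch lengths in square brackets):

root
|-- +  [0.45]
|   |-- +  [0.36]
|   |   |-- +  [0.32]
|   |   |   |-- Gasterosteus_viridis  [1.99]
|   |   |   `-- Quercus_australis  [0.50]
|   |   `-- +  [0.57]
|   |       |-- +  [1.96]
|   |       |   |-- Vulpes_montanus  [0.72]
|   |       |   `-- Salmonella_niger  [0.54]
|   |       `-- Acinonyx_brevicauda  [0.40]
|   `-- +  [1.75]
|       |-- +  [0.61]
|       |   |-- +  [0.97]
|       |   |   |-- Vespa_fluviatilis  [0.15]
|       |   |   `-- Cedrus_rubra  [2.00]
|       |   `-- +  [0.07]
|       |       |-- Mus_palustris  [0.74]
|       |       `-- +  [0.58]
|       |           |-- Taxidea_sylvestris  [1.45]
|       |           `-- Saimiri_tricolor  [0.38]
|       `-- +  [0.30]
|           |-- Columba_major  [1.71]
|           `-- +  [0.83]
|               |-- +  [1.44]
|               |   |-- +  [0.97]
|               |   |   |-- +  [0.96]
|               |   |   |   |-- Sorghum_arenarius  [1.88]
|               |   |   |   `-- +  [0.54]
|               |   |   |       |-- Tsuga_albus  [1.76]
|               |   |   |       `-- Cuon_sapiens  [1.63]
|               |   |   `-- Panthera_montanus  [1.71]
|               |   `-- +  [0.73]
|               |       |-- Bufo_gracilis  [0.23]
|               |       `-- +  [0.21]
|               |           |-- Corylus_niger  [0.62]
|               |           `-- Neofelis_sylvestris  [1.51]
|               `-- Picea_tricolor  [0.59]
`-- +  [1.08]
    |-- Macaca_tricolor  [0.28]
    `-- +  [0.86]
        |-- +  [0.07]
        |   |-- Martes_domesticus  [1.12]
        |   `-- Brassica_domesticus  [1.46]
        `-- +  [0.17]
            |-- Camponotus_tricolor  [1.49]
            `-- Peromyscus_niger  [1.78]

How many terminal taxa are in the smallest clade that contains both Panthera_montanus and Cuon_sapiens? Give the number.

The MRCA of Panthera_montanus and Cuon_sapiens is the node subtending ((Sorghum_arenarius,(Tsuga_albus,Cuon_sapiens)),Panthera_montanus).
That clade contains 4 terminal taxa: Cuon_sapiens, Panthera_montanus, Sorghum_arenarius, Tsuga_albus.

4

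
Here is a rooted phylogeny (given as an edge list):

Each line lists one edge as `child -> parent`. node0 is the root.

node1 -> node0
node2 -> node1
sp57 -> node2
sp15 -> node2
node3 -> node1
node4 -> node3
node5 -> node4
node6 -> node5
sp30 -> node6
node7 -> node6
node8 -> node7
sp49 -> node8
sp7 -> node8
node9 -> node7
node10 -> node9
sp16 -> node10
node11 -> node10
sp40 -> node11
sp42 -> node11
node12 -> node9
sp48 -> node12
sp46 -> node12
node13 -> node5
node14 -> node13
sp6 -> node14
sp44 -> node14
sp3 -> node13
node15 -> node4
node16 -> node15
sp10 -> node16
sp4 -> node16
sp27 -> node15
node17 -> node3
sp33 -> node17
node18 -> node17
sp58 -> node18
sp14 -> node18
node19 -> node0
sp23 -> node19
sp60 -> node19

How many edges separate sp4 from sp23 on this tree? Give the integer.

8

The MRCA of sp4 and sp23 is the root of the tree.
From sp4 up to that node: 6 branches. From sp23 up to the same node: 2 branches. Total: 6 + 2 = 8.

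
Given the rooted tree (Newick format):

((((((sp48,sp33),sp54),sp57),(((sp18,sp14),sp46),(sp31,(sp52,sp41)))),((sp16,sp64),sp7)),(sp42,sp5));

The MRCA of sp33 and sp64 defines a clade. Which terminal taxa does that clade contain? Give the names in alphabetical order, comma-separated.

Tracing sp33: it sits inside (sp48,sp33).
Tracing sp64: it sits inside (sp16,sp64).
The smallest clade enclosing both is (((((sp48,sp33),sp54),sp57),(((sp18,sp14),sp46),(sp31,(sp52,sp41)))),((sp16,sp64),sp7)); the answer is its 13 terminal taxa in alphabetical order.

sp14, sp16, sp18, sp31, sp33, sp41, sp46, sp48, sp52, sp54, sp57, sp64, sp7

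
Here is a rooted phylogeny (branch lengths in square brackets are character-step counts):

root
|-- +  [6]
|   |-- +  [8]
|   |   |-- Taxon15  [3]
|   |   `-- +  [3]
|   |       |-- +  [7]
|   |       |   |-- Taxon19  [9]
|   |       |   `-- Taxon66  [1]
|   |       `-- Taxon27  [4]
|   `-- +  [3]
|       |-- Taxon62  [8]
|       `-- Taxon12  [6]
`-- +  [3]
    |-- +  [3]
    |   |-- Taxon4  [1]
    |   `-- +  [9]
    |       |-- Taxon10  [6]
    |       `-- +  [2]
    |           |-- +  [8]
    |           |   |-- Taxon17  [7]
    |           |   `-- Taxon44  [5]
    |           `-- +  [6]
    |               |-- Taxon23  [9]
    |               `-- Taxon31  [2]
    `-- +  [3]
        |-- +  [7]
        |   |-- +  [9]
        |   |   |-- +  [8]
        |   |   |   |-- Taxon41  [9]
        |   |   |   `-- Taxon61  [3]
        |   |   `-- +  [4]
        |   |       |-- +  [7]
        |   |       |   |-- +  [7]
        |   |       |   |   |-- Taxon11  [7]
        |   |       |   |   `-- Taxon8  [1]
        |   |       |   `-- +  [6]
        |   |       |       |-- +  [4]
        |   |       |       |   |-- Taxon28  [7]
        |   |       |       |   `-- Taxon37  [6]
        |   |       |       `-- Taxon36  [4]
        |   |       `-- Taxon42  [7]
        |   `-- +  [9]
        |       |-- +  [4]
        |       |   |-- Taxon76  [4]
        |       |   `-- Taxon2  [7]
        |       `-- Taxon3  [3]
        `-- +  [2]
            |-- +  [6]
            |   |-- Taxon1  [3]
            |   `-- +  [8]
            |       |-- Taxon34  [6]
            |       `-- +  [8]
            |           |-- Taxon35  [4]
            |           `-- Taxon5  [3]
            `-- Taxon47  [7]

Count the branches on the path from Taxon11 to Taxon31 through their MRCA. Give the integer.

The MRCA of Taxon11 and Taxon31 is the node subtending ((Taxon4,(Taxon10,((Taxon17,Taxon44),(Taxon23,Taxon31)))),((((Taxon41,Taxon61),(((Taxon11,Taxon8),((Taxon28,Taxon37),Taxon36)),Taxon42)),((Taxon76,Taxon2),Taxon3)),((Taxon1,(Taxon34,(Taxon35,Taxon5))),Taxon47))).
From Taxon11 up to that node: 7 branches. From Taxon31 up to the same node: 5 branches. Total: 7 + 5 = 12.

12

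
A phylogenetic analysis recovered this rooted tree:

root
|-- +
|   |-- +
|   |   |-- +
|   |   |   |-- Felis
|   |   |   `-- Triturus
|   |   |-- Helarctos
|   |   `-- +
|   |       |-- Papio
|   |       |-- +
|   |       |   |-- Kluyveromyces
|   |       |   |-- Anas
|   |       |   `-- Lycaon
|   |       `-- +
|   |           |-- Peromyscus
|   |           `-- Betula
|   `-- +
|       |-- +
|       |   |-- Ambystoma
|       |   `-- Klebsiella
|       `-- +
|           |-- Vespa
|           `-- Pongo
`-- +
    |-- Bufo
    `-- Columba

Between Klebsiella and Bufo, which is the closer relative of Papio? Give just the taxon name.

The MRCA of Papio and Klebsiella subtends (((Felis,Triturus),Helarctos,(Papio,(Kluyveromyces,Anas,Lycaon),(Peromyscus,Betula))),((Ambystoma,Klebsiella),(Vespa,Pongo))) (13 taxa).
The MRCA of Papio and Bufo is the root, subtending the entire tree (15 taxa).
The first is nested inside the second, so Papio shares a more recent common ancestor with Klebsiella.

Klebsiella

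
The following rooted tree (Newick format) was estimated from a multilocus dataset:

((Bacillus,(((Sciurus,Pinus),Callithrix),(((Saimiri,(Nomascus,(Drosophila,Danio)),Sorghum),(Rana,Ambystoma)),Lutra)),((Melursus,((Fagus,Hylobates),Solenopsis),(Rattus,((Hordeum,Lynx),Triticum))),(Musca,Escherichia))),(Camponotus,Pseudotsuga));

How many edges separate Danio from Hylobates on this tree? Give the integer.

The MRCA of Danio and Hylobates is the node subtending (Bacillus,(((Sciurus,Pinus),Callithrix),(((Saimiri,(Nomascus,(Drosophila,Danio)),Sorghum),(Rana,Ambystoma)),Lutra)),((Melursus,((Fagus,Hylobates),Solenopsis),(Rattus,((Hordeum,Lynx),Triticum))),(Musca,Escherichia))).
From Danio up to that node: 7 branches. From Hylobates up to the same node: 5 branches. Total: 7 + 5 = 12.

12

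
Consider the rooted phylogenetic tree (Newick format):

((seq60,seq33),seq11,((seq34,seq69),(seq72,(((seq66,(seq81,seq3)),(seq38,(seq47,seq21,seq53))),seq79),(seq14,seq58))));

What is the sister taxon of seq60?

seq33

seq60 attaches to the tree at the node subtending (seq60,seq33).
The other lineage descending from that same node — the sister group — is the single tip seq33.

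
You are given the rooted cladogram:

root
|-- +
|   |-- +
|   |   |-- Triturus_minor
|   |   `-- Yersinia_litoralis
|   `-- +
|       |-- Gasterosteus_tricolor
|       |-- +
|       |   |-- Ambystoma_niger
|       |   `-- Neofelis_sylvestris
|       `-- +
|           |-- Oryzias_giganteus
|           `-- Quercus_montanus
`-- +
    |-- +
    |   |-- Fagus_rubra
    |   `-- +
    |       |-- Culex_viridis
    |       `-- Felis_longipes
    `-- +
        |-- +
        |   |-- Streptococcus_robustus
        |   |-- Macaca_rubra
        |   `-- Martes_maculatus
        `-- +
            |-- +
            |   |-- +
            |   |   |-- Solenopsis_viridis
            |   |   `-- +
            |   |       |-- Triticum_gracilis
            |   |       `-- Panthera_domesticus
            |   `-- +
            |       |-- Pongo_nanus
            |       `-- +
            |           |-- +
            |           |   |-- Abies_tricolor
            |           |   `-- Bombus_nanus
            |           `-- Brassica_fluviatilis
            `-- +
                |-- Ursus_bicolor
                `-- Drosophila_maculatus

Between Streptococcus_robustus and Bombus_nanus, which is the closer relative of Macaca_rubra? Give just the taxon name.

Streptococcus_robustus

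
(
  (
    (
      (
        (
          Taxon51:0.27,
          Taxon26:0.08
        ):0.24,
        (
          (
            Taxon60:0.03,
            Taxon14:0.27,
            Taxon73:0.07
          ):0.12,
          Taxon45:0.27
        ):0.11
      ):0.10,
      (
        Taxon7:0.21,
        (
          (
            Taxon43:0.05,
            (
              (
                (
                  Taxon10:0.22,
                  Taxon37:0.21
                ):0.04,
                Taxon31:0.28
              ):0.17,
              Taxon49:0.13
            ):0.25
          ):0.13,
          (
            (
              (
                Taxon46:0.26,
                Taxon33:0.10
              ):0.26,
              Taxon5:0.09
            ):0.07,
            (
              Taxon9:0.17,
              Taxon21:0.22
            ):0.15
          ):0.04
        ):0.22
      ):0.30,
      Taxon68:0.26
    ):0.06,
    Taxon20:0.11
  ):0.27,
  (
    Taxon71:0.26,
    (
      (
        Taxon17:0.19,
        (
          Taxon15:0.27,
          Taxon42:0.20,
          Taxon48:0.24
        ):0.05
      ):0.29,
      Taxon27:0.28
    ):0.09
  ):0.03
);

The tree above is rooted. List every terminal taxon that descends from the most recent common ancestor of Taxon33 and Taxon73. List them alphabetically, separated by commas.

Taxon10, Taxon14, Taxon21, Taxon26, Taxon31, Taxon33, Taxon37, Taxon43, Taxon45, Taxon46, Taxon49, Taxon5, Taxon51, Taxon60, Taxon68, Taxon7, Taxon73, Taxon9

Tracing Taxon33: it sits inside (Taxon46,Taxon33).
Tracing Taxon73: it sits inside (Taxon60,Taxon14,Taxon73).
The smallest clade enclosing both is (((Taxon51,Taxon26),((Taxon60,Taxon14,Taxon73),Taxon45)),(Taxon7,((Taxon43,(((Taxon10,Taxon37),Taxon31),Taxon49)),(((Taxon46,Taxon33),Taxon5),(Taxon9,Taxon21)))),Taxon68); the answer is its 18 terminal taxa in alphabetical order.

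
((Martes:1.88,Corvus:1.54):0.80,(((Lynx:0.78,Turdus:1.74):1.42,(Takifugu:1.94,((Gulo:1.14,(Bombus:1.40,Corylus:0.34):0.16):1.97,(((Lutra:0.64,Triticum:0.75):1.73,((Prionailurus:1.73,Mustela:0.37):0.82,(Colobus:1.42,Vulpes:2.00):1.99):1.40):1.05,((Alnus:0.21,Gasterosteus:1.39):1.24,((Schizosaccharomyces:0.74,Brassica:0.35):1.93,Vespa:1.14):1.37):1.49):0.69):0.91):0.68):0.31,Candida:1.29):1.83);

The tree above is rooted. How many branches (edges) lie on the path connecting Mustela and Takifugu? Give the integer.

7

The MRCA of Mustela and Takifugu is the node subtending (Takifugu,((Gulo,(Bombus,Corylus)),(((Lutra,Triticum),((Prionailurus,Mustela),(Colobus,Vulpes))),((Alnus,Gasterosteus),((Schizosaccharomyces,Brassica),Vespa))))).
From Mustela up to that node: 6 branches. From Takifugu up to the same node: 1 branch. Total: 6 + 1 = 7.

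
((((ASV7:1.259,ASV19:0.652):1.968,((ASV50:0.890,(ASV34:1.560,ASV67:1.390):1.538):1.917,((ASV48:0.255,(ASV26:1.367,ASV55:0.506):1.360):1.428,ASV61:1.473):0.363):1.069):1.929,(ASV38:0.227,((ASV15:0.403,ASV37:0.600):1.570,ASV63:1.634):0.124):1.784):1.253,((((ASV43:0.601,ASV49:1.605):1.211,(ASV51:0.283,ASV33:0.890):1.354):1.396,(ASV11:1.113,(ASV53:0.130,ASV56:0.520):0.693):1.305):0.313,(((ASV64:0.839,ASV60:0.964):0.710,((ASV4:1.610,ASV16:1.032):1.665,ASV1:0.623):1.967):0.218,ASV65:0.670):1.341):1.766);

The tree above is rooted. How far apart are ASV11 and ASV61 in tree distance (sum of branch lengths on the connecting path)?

The path runs ASV11 → … → MRCA → … → ASV61; the MRCA is the root of the tree.
Branch lengths along that path: 1.113 + 1.305 + 0.313 + 1.766 + 1.253 + 1.929 + 1.069 + 0.363 + 1.473 = 10.584.

10.584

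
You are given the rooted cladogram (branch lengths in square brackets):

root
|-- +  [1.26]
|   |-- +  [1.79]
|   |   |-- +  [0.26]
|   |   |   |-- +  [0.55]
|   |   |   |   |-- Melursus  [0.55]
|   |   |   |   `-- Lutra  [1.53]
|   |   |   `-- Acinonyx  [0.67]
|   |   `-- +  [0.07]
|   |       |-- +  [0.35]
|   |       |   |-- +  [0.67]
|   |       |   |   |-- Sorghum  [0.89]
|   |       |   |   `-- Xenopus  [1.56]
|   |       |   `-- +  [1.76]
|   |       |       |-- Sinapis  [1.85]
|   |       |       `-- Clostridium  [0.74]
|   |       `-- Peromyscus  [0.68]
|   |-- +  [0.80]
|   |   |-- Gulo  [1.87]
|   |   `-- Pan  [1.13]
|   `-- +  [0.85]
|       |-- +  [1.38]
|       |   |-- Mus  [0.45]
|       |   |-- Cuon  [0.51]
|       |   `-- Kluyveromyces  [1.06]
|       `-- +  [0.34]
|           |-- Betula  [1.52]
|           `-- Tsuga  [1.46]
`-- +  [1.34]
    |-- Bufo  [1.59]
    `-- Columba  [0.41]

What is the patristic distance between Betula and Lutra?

The path runs Betula → … → MRCA → … → Lutra; the MRCA is the node subtending ((((Melursus,Lutra),Acinonyx),(((Sorghum,Xenopus),(Sinapis,Clostridium)),Peromyscus)),(Gulo,Pan),((Mus,Cuon,Kluyveromyces),(Betula,Tsuga))).
Branch lengths along that path: 1.52 + 0.34 + 0.85 + 1.79 + 0.26 + 0.55 + 1.53 = 6.84.

6.84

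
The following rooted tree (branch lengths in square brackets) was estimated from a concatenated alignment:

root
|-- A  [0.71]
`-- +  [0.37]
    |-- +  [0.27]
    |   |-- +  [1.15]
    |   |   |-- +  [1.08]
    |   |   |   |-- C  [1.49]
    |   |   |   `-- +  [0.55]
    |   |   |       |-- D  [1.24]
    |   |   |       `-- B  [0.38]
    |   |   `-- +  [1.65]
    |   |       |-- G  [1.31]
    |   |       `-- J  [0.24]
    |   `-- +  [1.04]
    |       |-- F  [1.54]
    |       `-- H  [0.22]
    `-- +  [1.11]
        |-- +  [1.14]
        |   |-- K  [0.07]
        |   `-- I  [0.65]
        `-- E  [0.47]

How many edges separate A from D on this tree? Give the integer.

7

The MRCA of A and D is the root of the tree.
From A up to that node: 1 branch. From D up to the same node: 6 branches. Total: 1 + 6 = 7.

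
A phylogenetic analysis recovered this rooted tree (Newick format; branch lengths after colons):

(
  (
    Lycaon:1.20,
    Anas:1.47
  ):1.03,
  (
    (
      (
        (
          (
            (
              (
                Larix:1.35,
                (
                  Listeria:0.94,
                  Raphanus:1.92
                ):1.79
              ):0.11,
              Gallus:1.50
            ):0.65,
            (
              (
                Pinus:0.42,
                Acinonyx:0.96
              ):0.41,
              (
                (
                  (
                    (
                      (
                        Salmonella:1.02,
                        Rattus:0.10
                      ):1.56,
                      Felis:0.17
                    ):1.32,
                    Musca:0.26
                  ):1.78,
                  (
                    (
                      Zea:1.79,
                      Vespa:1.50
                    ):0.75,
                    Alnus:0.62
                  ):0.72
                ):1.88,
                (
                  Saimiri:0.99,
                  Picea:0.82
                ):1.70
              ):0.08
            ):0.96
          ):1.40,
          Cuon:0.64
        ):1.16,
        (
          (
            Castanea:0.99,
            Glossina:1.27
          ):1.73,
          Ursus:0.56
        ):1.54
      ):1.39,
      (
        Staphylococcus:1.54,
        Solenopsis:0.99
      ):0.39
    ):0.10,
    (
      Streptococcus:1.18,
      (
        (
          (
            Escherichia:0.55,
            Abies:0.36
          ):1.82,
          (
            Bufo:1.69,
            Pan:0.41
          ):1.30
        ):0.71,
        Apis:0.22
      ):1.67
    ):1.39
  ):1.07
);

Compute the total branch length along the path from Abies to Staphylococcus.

The path runs Abies → … → MRCA → … → Staphylococcus; the MRCA is the node subtending (((((((Larix,(Listeria,Raphanus)),Gallus),((Pinus,Acinonyx),(((((Salmonella,Rattus),Felis),Musca),((Zea,Vespa),Alnus)),(Saimiri,Picea)))),Cuon),((Castanea,Glossina),Ursus)),(Staphylococcus,Solenopsis)),(Streptococcus,(((Escherichia,Abies),(Bufo,Pan)),Apis))).
Branch lengths along that path: 0.36 + 1.82 + 0.71 + 1.67 + 1.39 + 0.10 + 0.39 + 1.54 = 7.98.

7.98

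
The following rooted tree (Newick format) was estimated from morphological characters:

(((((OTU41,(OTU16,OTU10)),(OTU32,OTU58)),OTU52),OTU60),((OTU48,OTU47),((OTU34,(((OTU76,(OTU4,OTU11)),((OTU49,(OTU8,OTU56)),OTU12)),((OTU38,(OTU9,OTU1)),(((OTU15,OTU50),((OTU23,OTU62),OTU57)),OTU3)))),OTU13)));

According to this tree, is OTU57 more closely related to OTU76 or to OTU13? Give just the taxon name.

The MRCA of OTU57 and OTU76 subtends (((OTU76,(OTU4,OTU11)),((OTU49,(OTU8,OTU56)),OTU12)),((OTU38,(OTU9,OTU1)),(((OTU15,OTU50),((OTU23,OTU62),OTU57)),OTU3))) (16 taxa).
The MRCA of OTU57 and OTU13 subtends ((OTU34,(((OTU76,(OTU4,OTU11)),((OTU49,(OTU8,OTU56)),OTU12)),((OTU38,(OTU9,OTU1)),(((OTU15,OTU50),((OTU23,OTU62),OTU57)),OTU3)))),OTU13) (18 taxa).
The first is nested inside the second, so OTU57 shares a more recent common ancestor with OTU76.

OTU76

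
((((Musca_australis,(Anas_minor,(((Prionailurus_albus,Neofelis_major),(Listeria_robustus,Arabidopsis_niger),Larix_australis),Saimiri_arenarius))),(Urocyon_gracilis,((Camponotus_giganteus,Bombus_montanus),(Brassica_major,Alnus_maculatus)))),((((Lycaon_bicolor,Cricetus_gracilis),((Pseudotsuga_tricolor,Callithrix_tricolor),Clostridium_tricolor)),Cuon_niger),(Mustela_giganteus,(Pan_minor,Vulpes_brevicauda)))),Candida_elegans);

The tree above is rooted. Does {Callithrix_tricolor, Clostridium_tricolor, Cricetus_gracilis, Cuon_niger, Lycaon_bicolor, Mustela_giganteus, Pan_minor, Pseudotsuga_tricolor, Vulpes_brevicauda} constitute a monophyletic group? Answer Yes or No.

Yes

The most recent common ancestor of these taxa subtends ((((Lycaon_bicolor,Cricetus_gracilis),((Pseudotsuga_tricolor,Callithrix_tricolor),Clostridium_tricolor)),Cuon_niger),(Mustela_giganteus,(Pan_minor,Vulpes_brevicauda))).
That clade has exactly 9 tips — every listed taxon and nothing else — so the group is monophyletic.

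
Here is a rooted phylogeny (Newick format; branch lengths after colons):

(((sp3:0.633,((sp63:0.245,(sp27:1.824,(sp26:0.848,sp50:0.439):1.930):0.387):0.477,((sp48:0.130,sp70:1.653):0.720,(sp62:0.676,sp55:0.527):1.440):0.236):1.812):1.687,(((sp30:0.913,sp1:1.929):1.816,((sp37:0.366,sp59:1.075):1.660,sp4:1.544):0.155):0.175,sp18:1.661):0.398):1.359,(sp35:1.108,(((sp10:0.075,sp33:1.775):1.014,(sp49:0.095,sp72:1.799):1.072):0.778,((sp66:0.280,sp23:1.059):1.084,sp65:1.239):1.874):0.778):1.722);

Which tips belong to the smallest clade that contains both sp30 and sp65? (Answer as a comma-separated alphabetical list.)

sp1, sp10, sp18, sp23, sp26, sp27, sp3, sp30, sp33, sp35, sp37, sp4, sp48, sp49, sp50, sp55, sp59, sp62, sp63, sp65, sp66, sp70, sp72

Tracing sp30: it sits inside (sp30,sp1).
Tracing sp65: it sits inside ((sp66,sp23),sp65).
The smallest clade enclosing both is the whole tree (their MRCA is the root), so the answer is all 23 tips in alphabetical order.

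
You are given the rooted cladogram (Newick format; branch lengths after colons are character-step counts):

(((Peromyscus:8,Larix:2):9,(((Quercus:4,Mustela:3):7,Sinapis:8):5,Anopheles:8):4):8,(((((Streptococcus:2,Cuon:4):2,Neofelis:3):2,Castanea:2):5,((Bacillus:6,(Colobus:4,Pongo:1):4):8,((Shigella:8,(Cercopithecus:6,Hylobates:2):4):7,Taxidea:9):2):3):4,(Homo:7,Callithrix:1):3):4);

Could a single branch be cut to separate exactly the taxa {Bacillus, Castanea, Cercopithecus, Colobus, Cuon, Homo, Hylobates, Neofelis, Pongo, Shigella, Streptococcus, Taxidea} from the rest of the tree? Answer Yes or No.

No

The MRCA of the listed taxa subtends (((((Streptococcus,Cuon),Neofelis),Castanea),((Bacillus,(Colobus,Pongo)),((Shigella,(Cercopithecus,Hylobates)),Taxidea))),(Homo,Callithrix)).
That clade also contains Callithrix, which is not in the proposed group, so the group is not monophyletic.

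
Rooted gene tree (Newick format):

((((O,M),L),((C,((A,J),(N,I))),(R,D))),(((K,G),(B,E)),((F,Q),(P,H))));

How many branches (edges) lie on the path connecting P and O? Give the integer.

8

The MRCA of P and O is the root of the tree.
From P up to that node: 4 branches. From O up to the same node: 4 branches. Total: 4 + 4 = 8.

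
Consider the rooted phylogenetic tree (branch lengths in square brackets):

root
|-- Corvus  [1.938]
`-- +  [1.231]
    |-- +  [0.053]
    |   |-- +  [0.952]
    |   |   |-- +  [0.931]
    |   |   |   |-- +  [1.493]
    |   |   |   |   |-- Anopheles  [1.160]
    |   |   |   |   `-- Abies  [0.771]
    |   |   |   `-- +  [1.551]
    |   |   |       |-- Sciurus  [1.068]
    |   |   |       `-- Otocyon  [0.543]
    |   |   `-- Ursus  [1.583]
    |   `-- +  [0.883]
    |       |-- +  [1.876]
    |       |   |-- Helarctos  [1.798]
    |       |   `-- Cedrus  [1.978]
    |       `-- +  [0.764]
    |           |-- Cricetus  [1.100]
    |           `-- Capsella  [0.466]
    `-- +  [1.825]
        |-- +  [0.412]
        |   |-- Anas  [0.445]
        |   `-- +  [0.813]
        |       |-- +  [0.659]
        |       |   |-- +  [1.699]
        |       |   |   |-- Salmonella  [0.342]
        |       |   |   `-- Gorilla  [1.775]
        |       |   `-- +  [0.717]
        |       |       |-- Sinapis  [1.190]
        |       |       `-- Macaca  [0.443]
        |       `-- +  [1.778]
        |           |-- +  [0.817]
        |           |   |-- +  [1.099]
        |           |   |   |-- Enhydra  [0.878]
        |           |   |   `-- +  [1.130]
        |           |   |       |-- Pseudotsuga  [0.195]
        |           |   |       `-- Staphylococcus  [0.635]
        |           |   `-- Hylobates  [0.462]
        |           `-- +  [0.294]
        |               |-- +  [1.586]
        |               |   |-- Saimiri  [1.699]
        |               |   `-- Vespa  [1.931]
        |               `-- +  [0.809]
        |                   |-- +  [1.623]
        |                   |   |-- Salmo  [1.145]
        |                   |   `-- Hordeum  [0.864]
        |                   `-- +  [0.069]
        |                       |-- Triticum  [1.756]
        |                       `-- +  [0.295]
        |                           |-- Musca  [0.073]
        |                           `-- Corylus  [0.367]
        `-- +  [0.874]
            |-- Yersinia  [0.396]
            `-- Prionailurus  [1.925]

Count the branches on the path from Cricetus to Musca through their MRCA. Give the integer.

The MRCA of Cricetus and Musca is the node subtending (((((Anopheles,Abies),(Sciurus,Otocyon)),Ursus),((Helarctos,Cedrus),(Cricetus,Capsella))),((Anas,(((Salmonella,Gorilla),(Sinapis,Macaca)),(((Enhydra,(Pseudotsuga,Staphylococcus)),Hylobates),((Saimiri,Vespa),((Salmo,Hordeum),(Triticum,(Musca,Corylus))))))),(Yersinia,Prionailurus))).
From Cricetus up to that node: 4 branches. From Musca up to the same node: 9 branches. Total: 4 + 9 = 13.

13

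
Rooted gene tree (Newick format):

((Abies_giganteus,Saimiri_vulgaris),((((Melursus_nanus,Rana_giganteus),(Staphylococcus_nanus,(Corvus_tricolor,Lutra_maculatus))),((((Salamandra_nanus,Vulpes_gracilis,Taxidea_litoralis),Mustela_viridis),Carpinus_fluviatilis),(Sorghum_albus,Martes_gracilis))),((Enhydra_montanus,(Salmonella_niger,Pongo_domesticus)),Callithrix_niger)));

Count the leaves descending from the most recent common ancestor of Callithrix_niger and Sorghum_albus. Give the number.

16

The MRCA of Callithrix_niger and Sorghum_albus is the node subtending ((((Melursus_nanus,Rana_giganteus),(Staphylococcus_nanus,(Corvus_tricolor,Lutra_maculatus))),((((Salamandra_nanus,Vulpes_gracilis,Taxidea_litoralis),Mustela_viridis),Carpinus_fluviatilis),(Sorghum_albus,Martes_gracilis))),((Enhydra_montanus,(Salmonella_niger,Pongo_domesticus)),Callithrix_niger)).
That clade contains 16 terminal taxa: Callithrix_niger, Carpinus_fluviatilis, Corvus_tricolor, Enhydra_montanus, Lutra_maculatus, Martes_gracilis, Melursus_nanus, Mustela_viridis, Pongo_domesticus, Rana_giganteus, Salamandra_nanus, Salmonella_niger, Sorghum_albus, Staphylococcus_nanus, Taxidea_litoralis, Vulpes_gracilis.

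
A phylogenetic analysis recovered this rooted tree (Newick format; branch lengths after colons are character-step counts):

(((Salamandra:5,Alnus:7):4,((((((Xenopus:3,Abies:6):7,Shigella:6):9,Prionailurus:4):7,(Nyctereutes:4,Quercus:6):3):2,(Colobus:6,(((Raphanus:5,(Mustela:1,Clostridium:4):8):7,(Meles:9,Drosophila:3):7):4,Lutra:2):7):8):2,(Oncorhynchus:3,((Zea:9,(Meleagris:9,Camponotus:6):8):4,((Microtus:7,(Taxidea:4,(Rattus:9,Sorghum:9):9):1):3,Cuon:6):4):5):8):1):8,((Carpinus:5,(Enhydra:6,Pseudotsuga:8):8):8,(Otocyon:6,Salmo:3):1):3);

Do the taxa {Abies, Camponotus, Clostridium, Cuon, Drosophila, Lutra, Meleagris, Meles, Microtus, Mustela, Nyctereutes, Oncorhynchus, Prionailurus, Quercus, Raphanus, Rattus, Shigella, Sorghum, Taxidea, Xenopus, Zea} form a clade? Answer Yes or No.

The MRCA of the listed taxa subtends ((((((Xenopus,Abies),Shigella),Prionailurus),(Nyctereutes,Quercus)),(Colobus,(((Raphanus,(Mustela,Clostridium)),(Meles,Drosophila)),Lutra))),(Oncorhynchus,((Zea,(Meleagris,Camponotus)),((Microtus,(Taxidea,(Rattus,Sorghum))),Cuon)))).
That clade also contains Colobus, which is not in the proposed group, so the group is not monophyletic.

No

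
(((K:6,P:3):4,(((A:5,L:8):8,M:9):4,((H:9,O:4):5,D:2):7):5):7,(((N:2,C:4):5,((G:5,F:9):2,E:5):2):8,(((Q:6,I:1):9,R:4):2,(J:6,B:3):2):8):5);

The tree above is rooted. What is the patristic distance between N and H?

53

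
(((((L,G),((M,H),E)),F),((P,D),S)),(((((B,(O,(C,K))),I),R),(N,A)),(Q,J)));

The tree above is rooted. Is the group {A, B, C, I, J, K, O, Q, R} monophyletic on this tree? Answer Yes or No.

No

The MRCA of the listed taxa subtends (((((B,(O,(C,K))),I),R),(N,A)),(Q,J)).
That clade also contains N, which is not in the proposed group, so the group is not monophyletic.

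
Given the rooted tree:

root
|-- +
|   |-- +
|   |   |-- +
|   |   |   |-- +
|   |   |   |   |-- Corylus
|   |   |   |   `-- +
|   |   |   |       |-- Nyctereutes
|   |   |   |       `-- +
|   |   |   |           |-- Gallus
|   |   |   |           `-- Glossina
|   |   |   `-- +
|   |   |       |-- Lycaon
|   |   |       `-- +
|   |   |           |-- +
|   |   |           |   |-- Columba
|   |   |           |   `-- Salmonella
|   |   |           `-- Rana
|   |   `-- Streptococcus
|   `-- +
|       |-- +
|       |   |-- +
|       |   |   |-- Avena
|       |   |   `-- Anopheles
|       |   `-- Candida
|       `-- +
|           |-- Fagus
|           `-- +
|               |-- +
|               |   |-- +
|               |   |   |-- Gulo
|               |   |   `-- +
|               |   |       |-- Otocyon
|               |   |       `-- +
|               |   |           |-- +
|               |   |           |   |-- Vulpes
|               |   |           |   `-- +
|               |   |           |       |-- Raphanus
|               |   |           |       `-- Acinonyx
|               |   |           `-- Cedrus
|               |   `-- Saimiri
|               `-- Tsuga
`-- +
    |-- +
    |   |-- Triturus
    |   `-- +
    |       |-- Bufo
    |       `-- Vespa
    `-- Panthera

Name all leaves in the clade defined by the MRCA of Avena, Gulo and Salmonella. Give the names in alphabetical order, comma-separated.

Acinonyx, Anopheles, Avena, Candida, Cedrus, Columba, Corylus, Fagus, Gallus, Glossina, Gulo, Lycaon, Nyctereutes, Otocyon, Rana, Raphanus, Saimiri, Salmonella, Streptococcus, Tsuga, Vulpes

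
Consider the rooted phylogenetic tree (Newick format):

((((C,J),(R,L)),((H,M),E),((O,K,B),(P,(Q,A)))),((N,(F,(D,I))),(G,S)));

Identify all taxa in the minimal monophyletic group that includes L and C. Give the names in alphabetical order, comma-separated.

C, J, L, R

Tracing L: it sits inside (R,L).
Tracing C: it sits inside (C,J).
The smallest clade enclosing both is ((C,J),(R,L)); the answer is its 4 terminal taxa in alphabetical order.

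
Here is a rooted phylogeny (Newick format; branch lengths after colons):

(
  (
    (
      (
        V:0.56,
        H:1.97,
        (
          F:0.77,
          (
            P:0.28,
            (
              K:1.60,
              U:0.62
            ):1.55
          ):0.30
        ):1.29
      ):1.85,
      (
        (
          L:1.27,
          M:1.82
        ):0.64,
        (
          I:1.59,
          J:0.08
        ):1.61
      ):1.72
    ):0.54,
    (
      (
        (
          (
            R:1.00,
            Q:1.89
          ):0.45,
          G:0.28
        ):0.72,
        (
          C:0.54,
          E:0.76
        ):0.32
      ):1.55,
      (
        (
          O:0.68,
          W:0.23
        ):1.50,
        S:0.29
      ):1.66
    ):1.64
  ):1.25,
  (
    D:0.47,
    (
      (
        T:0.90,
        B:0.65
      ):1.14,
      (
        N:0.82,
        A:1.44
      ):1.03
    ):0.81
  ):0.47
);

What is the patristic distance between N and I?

9.84

The path runs N → … → MRCA → … → I; the MRCA is the root of the tree.
Branch lengths along that path: 0.82 + 1.03 + 0.81 + 0.47 + 1.25 + 0.54 + 1.72 + 1.61 + 1.59 = 9.84.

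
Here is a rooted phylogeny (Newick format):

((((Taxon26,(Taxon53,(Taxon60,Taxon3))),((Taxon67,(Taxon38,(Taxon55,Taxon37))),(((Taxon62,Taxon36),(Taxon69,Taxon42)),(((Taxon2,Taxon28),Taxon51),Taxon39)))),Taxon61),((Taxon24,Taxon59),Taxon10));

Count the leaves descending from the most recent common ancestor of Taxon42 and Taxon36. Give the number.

The MRCA of Taxon42 and Taxon36 is the node subtending ((Taxon62,Taxon36),(Taxon69,Taxon42)).
That clade contains 4 terminal taxa: Taxon36, Taxon42, Taxon62, Taxon69.

4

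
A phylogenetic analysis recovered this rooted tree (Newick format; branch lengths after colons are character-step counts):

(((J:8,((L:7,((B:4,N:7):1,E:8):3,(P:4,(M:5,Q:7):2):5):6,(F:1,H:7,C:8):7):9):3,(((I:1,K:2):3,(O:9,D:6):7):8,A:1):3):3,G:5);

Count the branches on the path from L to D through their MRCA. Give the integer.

8

The MRCA of L and D is the node subtending ((J,((L,((B,N),E),(P,(M,Q))),(F,H,C))),(((I,K),(O,D)),A)).
From L up to that node: 4 branches. From D up to the same node: 4 branches. Total: 4 + 4 = 8.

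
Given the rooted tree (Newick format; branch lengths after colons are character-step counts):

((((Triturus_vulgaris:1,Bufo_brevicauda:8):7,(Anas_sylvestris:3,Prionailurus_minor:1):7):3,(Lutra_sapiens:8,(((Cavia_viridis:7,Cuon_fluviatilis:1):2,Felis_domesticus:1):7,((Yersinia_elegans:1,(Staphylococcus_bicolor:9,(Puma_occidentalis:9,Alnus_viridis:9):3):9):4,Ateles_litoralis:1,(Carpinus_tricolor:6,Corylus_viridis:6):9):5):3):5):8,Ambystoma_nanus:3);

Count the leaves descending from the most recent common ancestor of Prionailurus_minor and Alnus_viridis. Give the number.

15

The MRCA of Prionailurus_minor and Alnus_viridis is the node subtending (((Triturus_vulgaris,Bufo_brevicauda),(Anas_sylvestris,Prionailurus_minor)),(Lutra_sapiens,(((Cavia_viridis,Cuon_fluviatilis),Felis_domesticus),((Yersinia_elegans,(Staphylococcus_bicolor,(Puma_occidentalis,Alnus_viridis))),Ateles_litoralis,(Carpinus_tricolor,Corylus_viridis))))).
That clade contains 15 terminal taxa: Alnus_viridis, Anas_sylvestris, Ateles_litoralis, Bufo_brevicauda, Carpinus_tricolor, Cavia_viridis, Corylus_viridis, Cuon_fluviatilis, Felis_domesticus, Lutra_sapiens, Prionailurus_minor, Puma_occidentalis, Staphylococcus_bicolor, Triturus_vulgaris, Yersinia_elegans.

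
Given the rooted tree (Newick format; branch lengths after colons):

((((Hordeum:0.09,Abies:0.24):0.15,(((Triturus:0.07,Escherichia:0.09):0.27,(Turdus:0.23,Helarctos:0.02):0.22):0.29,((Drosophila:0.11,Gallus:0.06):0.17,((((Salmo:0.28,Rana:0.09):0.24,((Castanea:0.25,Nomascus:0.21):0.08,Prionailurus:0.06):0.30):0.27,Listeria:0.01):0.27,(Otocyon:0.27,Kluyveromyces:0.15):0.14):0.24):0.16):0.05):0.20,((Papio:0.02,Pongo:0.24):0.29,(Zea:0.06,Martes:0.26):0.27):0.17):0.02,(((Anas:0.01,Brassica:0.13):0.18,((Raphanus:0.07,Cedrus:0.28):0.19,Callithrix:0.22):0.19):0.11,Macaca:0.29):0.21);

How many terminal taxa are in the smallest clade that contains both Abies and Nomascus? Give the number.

16

The MRCA of Abies and Nomascus is the node subtending ((Hordeum,Abies),(((Triturus,Escherichia),(Turdus,Helarctos)),((Drosophila,Gallus),((((Salmo,Rana),((Castanea,Nomascus),Prionailurus)),Listeria),(Otocyon,Kluyveromyces))))).
That clade contains 16 terminal taxa: Abies, Castanea, Drosophila, Escherichia, Gallus, Helarctos, Hordeum, Kluyveromyces, Listeria, Nomascus, Otocyon, Prionailurus, Rana, Salmo, Triturus, Turdus.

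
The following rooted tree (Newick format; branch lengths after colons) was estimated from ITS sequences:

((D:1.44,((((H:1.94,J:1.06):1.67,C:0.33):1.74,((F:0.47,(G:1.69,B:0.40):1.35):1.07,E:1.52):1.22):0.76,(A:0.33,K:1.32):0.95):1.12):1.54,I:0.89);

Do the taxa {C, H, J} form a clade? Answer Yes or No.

Yes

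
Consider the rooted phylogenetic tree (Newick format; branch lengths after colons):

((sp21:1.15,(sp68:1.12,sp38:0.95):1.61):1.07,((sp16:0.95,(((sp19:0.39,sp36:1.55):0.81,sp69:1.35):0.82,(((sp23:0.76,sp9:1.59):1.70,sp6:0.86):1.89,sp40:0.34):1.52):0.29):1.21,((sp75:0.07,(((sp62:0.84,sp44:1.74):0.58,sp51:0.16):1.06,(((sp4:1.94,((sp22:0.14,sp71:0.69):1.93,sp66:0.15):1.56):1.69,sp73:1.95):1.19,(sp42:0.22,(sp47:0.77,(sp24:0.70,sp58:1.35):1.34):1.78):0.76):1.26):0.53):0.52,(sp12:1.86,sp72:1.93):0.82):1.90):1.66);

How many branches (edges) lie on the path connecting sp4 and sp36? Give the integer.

12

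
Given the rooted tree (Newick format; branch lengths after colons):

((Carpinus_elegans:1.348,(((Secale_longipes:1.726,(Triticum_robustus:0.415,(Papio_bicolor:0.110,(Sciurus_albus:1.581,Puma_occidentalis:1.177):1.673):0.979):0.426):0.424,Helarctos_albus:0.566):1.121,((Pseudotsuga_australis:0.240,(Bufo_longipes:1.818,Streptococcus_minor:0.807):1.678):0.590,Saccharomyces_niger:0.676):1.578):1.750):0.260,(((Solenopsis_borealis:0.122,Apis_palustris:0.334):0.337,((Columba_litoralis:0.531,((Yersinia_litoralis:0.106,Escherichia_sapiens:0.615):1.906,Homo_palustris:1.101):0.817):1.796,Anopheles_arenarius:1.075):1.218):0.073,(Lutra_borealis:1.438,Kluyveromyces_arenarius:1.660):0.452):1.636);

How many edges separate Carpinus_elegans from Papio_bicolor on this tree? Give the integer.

7

The MRCA of Carpinus_elegans and Papio_bicolor is the node subtending (Carpinus_elegans,(((Secale_longipes,(Triticum_robustus,(Papio_bicolor,(Sciurus_albus,Puma_occidentalis)))),Helarctos_albus),((Pseudotsuga_australis,(Bufo_longipes,Streptococcus_minor)),Saccharomyces_niger))).
From Carpinus_elegans up to that node: 1 branch. From Papio_bicolor up to the same node: 6 branches. Total: 1 + 6 = 7.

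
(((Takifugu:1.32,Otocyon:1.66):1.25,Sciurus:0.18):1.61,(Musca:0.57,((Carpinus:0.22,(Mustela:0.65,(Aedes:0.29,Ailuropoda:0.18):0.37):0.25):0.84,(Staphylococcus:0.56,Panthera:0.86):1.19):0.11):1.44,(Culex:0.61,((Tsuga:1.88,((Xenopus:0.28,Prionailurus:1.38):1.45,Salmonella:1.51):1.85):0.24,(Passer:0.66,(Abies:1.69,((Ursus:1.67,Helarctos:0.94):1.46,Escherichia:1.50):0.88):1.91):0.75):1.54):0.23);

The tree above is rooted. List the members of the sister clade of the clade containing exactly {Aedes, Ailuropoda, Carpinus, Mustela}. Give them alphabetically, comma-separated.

Panthera, Staphylococcus

The clade containing exactly {Aedes, Ailuropoda, Carpinus, Mustela} attaches to the tree at the node subtending ((Carpinus,(Mustela,(Aedes,Ailuropoda))),(Staphylococcus,Panthera)).
The other lineage descending from that same node — the sister group — is (Staphylococcus,Panthera); its 2 tips in alphabetical order are the answer.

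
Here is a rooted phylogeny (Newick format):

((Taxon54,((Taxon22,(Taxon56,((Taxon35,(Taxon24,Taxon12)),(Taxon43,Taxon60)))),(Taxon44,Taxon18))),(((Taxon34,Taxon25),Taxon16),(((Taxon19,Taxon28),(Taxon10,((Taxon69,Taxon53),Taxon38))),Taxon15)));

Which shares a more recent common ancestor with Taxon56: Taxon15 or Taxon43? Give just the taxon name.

Taxon43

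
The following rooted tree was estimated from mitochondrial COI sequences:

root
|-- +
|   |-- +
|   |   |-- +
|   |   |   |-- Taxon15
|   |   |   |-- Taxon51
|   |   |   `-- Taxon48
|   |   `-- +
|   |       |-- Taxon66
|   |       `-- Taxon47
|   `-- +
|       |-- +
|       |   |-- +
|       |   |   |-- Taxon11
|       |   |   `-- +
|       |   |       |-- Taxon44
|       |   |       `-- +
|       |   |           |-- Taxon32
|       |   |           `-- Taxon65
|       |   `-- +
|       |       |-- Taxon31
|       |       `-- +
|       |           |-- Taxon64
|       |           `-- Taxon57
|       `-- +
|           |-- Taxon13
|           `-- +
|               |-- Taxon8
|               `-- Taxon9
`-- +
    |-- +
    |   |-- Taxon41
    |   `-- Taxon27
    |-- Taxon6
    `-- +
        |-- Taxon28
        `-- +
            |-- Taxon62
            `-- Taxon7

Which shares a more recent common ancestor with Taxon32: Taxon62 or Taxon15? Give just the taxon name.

Taxon15

The MRCA of Taxon32 and Taxon15 subtends (((Taxon15,Taxon51,Taxon48),(Taxon66,Taxon47)),(((Taxon11,(Taxon44,(Taxon32,Taxon65))),(Taxon31,(Taxon64,Taxon57))),(Taxon13,(Taxon8,Taxon9)))) (15 taxa).
The MRCA of Taxon32 and Taxon62 is the root, subtending the entire tree (21 taxa).
The first is nested inside the second, so Taxon32 shares a more recent common ancestor with Taxon15.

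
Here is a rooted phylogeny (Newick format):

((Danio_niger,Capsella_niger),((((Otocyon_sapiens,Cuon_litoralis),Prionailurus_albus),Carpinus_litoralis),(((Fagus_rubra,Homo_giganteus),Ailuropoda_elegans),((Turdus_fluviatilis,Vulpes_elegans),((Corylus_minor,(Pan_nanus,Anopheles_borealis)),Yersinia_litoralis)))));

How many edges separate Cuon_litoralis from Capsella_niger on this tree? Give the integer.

The MRCA of Cuon_litoralis and Capsella_niger is the root of the tree.
From Cuon_litoralis up to that node: 5 branches. From Capsella_niger up to the same node: 2 branches. Total: 5 + 2 = 7.

7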